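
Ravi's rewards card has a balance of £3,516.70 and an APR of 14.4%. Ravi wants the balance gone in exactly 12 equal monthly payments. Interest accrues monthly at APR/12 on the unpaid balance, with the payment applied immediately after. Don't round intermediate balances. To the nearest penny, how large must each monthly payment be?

Monthly rate r = 14.4%/12 = 1.2% = 0.012.
Level-payment amortization: P = B₀·r / (1 − (1+r)^(−n)) = 3516.70·0.012 / (1 − 1.012^(−12)).
Denominator 1 − (1+r)^(−12) = 0.133369738.
P = 42.2004 / 0.133369738 ≈ 316.42.

£316.42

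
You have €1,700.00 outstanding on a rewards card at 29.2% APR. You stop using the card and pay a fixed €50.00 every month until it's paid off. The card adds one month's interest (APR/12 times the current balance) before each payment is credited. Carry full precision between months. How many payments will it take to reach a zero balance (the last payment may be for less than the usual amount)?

74 months

Monthly rate r = 29.2%/12 = 2.43333% = 0.0243333.
Recurrence: B ← B·(1+r) − €50.00.
Month 1: interest €41.37; balance after payment €1,691.37.
Month 2: interest €41.16; balance after payment €1,682.52.
Closed form: n = −ln(1 − rB₀/P)/ln(1+r) = −ln(0.17267)/ln(1.02433) ≈ 73.055, so the balance reaches zero during payment 74.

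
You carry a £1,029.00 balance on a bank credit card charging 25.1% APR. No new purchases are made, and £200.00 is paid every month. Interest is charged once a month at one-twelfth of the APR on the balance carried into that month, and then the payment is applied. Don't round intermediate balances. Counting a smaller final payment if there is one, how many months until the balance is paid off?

Monthly rate r = 25.1%/12 = 2.09167% = 0.0209167.
Recurrence: B ← B·(1+r) − £200.00.
Month 1: interest £21.52; balance after payment £850.52.
Month 2: interest £17.79; balance after payment £668.31.
Month 3: interest £13.98; balance after payment £482.29.
Month 4: interest £10.09; balance after payment £292.38.
Month 5: interest £6.12; balance after payment £98.50.
Month 6: interest £2.06; balance after payment £0.00.

6 payments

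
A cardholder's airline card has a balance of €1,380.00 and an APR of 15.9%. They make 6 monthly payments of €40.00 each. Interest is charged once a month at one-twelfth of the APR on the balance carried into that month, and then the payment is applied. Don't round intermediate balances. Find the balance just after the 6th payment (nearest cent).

Monthly rate r = 15.9%/12 = 1.325% = 0.01325.
Each month: B ← B·(1+r) − €40.00.
Month 1: interest €18.29; balance after payment €1,358.29.
Month 2: interest €18.00; balance after payment €1,336.28.
Month 3: interest €17.71; balance after payment €1,313.99.
Month 4: interest €17.41; balance after payment €1,291.40.
Month 5: interest €17.11; balance after payment €1,268.51.
Month 6: interest €16.81; balance after payment €1,245.32.

€1,245.32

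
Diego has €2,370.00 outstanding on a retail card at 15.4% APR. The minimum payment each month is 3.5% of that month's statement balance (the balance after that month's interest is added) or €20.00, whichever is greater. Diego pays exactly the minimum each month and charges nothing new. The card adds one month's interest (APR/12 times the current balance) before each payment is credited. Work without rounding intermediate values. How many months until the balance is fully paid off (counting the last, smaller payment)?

Monthly rate r = 15.4%/12 = 1.28333% = 0.0128333.
While 3.5% of the post-interest balance exceeds €20.00, each month B ← (B·(1+r))·(1 − 0.035), i.e. B shrinks by the factor (1+r)·0.965 = 0.97738.
This holds for months 1–63. Entering month 64 the balance is €560.87; 3.5% of the post-interest balance is now below €20.00, so the flat €20.00 minimum applies from here.
From month 64 a fixed €20.00 at rate r clears €560.87 in 35 more payments. Total: 63 + 35 = 98 months.

98 months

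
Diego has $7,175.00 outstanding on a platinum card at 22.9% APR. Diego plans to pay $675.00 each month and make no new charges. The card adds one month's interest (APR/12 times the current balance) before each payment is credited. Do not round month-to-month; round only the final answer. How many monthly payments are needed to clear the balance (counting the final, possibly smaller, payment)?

Monthly rate r = 22.9%/12 = 1.90833% = 0.0190833.
Recurrence: B ← B·(1+r) − $675.00.
Month 1: interest $136.92; balance after payment $6,636.92.
Month 2: interest $126.65; balance after payment $6,088.58.
Closed form: n = −ln(1 − rB₀/P)/ln(1+r) = −ln(0.79715)/ln(1.01908) ≈ 11.993, so the balance reaches zero during payment 12.

12 months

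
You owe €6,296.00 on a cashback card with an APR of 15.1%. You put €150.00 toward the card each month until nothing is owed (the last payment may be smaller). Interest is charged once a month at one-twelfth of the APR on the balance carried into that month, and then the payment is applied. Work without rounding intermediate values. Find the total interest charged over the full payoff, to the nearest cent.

€2,714.08

Monthly rate r = 15.1%/12 = 1.25833% = 0.0125833.
Payoff takes n = ⌈−ln(1 − rB₀/P)/ln(1+r)⌉ = ⌈60.067⌉ = 61 payments; the last is €10.08.
Total paid = 60·€150.00 + €10.08 = €9,010.08.
Total interest = total paid − principal = €9,010.08 − €6,296.00 = €2,714.08.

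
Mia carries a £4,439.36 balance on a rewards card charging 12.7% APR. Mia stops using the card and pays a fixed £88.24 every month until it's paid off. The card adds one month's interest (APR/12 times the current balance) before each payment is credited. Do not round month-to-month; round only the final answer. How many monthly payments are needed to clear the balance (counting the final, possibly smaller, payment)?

73 months

Monthly rate r = 12.7%/12 = 1.05833% = 0.0105833.
Recurrence: B ← B·(1+r) − £88.24.
Month 1: interest £46.98; balance after payment £4,398.10.
Month 2: interest £46.55; balance after payment £4,356.41.
Closed form: n = −ln(1 − rB₀/P)/ln(1+r) = −ln(0.46755)/ln(1.01058) ≈ 72.214, so the balance reaches zero during payment 73.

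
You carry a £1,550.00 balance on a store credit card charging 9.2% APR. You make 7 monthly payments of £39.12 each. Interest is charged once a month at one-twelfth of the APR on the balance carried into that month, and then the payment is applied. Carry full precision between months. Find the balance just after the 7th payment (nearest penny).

Monthly rate r = 9.2%/12 = 0.766667% = 0.00766667.
Each month: B ← B·(1+r) − £39.12.
Month 1: interest £11.88; balance after payment £1,522.76.
Month 2: interest £11.67; balance after payment £1,495.32.
Month 3: interest £11.46; balance after payment £1,467.66.
Month 4: interest £11.25; balance after payment £1,439.79.
Month 5: interest £11.04; balance after payment £1,411.71.
Month 6: interest £10.82; balance after payment £1,383.42.
Month 7: interest £10.61; balance after payment £1,354.90.

£1,354.90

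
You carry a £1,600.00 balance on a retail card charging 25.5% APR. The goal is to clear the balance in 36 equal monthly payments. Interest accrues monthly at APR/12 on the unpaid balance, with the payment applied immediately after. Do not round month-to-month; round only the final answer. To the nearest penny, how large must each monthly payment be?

Monthly rate r = 25.5%/12 = 2.125% = 0.02125.
Level-payment amortization: P = B₀·r / (1 − (1+r)^(−n)) = 1600.00·0.02125 / (1 − 1.02125^(−36)).
Denominator 1 − (1+r)^(−36) = 0.530921534.
P = 34 / 0.530921534 ≈ 64.04.

£64.04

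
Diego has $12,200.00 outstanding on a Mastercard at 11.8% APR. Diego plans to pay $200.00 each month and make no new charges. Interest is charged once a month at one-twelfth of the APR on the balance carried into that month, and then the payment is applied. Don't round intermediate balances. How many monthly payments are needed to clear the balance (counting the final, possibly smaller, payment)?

94 months

Monthly rate r = 11.8%/12 = 0.983333% = 0.00983333.
Recurrence: B ← B·(1+r) − $200.00.
Month 1: interest $119.97; balance after payment $12,119.97.
Month 2: interest $119.18; balance after payment $12,039.15.
Closed form: n = −ln(1 − rB₀/P)/ln(1+r) = −ln(0.40017)/ln(1.00983) ≈ 93.597, so the balance reaches zero during payment 94.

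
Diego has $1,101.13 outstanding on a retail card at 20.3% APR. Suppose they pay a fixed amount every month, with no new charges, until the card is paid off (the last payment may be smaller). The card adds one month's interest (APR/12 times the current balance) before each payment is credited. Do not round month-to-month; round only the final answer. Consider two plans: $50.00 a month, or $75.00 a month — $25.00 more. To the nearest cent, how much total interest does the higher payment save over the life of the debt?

$112.82

Monthly rate r = 20.3%/12 = 1.69167% = 0.0169167.
At $50.00/mo: n = ⌈−ln(1 − rB₀/P)/ln(1+r)⌉ = 28 payments (last $39.30); total interest = total paid − $1,101.13 = $288.17.
At $75.00/mo: 18 payments (last $1.48); total interest $175.35.
Interest saved = $288.17 − $175.35 = $112.82.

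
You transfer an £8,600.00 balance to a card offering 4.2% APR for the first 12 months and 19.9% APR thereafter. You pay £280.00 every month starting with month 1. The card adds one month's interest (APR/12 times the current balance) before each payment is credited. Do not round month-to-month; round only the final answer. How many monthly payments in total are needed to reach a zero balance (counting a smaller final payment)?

37 months

Promo months 1–12 at r₀ = 4.2%/12 = 0.0035; months 13+ at r₁ = 19.9%/12 = 0.0165833.
After month 12: iterate B ← B·(1+r₀) − £280.00 for 12 months → £5,542.79.
Then at r₁ with £280.00/mo: n₂ = −ln(1 − r₁·B/P)/ln(1+r₁) ≈ 24.19 → 25 more payments.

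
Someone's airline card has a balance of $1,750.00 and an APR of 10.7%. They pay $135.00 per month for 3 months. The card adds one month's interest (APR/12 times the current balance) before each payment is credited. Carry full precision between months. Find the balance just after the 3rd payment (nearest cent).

$1,388.61

Monthly rate r = 10.7%/12 = 0.891667% = 0.00891667.
Each month: B ← B·(1+r) − $135.00.
Month 1: interest $15.60; balance after payment $1,630.60.
Month 2: interest $14.54; balance after payment $1,510.14.
Month 3: interest $13.47; balance after payment $1,388.61.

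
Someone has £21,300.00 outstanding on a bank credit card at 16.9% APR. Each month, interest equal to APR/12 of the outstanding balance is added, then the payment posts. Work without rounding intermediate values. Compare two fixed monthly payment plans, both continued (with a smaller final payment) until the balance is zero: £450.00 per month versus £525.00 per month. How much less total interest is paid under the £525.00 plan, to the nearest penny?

Monthly rate r = 16.9%/12 = 1.40833% = 0.0140833.
At £450.00/mo: n = ⌈−ln(1 − rB₀/P)/ln(1+r)⌉ = 79 payments (last £245.62); total interest = total paid − £21,300.00 = £14,045.62.
At £525.00/mo: 61 payments (last £304.28); total interest £10,504.28.
Interest saved = £14,045.62 − £10,504.28 = £3,541.34.

£3,541.34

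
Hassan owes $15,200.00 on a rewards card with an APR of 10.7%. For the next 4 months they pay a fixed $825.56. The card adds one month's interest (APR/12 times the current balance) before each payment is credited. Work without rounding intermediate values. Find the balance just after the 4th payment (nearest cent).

$12,402.76

Monthly rate r = 10.7%/12 = 0.891667% = 0.00891667.
Each month: B ← B·(1+r) − $825.56.
Month 1: interest $135.53; balance after payment $14,509.97.
Month 2: interest $129.38; balance after payment $13,813.79.
Month 3: interest $123.17; balance after payment $13,111.41.
Month 4: interest $116.91; balance after payment $12,402.76.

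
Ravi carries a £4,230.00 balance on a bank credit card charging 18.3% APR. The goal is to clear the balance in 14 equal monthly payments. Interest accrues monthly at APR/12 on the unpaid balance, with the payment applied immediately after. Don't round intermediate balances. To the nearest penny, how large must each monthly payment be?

Monthly rate r = 18.3%/12 = 1.525% = 0.01525.
Level-payment amortization: P = B₀·r / (1 − (1+r)^(−n)) = 4230.00·0.01525 / (1 − 1.01525^(−14)).
Denominator 1 − (1+r)^(−14) = 0.190945038.
P = 64.5075 / 0.190945038 ≈ 337.83.

£337.83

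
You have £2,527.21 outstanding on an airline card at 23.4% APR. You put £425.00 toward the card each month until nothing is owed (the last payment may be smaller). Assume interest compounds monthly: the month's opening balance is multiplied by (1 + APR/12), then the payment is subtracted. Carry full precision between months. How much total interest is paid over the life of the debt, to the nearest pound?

Monthly rate r = 23.4%/12 = 1.95% = 0.0195.
Payoff takes n = ⌈−ln(1 − rB₀/P)/ln(1+r)⌉ = ⌈6.382⌉ = 7 payments; the last is £163.22.
Total paid = 6·£425.00 + £163.22 = £2,713.22.
Total interest = total paid − principal = £2,713.22 − £2,527.21 = £186.01.

£186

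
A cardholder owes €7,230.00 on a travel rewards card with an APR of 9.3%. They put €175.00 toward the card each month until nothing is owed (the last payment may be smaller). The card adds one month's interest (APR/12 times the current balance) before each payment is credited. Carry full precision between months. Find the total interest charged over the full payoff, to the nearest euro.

€1,518

Monthly rate r = 9.3%/12 = 0.775% = 0.00775.
Payoff takes n = ⌈−ln(1 − rB₀/P)/ln(1+r)⌉ = ⌈49.991⌉ = 50 payments; the last is €173.41.
Total paid = 49·€175.00 + €173.41 = €8,748.41.
Total interest = total paid − principal = €8,748.41 − €7,230.00 = €1,518.41.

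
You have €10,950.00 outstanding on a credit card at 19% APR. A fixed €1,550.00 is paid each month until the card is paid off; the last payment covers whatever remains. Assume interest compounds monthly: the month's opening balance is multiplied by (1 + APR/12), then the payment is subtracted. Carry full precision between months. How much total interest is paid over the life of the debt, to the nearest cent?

Monthly rate r = 19%/12 = 1.58333% = 0.0158333.
Payoff takes n = ⌈−ln(1 − rB₀/P)/ln(1+r)⌉ = ⌈7.551⌉ = 8 payments; the last is €856.98.
Total paid = 7·€1,550.00 + €856.98 = €11,706.98.
Total interest = total paid − principal = €11,706.98 − €10,950.00 = €756.98.

€756.98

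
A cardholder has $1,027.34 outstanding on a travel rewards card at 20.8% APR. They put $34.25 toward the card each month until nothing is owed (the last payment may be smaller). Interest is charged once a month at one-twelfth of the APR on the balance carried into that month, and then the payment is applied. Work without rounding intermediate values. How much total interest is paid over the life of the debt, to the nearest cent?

$435.21

Monthly rate r = 20.8%/12 = 1.73333% = 0.0173333.
Payoff takes n = ⌈−ln(1 − rB₀/P)/ln(1+r)⌉ = ⌈42.700⌉ = 43 payments; the last is $24.05.
Total paid = 42·$34.25 + $24.05 = $1,462.55.
Total interest = total paid − principal = $1,462.55 − $1,027.34 = $435.21.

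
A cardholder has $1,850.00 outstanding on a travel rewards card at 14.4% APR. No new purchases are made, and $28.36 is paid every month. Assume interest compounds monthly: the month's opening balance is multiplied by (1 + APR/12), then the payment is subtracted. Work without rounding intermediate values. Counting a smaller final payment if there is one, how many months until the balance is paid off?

129 months

Monthly rate r = 14.4%/12 = 1.2% = 0.012.
Recurrence: B ← B·(1+r) − $28.36.
Month 1: interest $22.20; balance after payment $1,843.84.
Month 2: interest $22.13; balance after payment $1,837.61.
Closed form: n = −ln(1 − rB₀/P)/ln(1+r) = −ln(0.21721)/ln(1.012) ≈ 128.004, so the balance reaches zero during payment 129.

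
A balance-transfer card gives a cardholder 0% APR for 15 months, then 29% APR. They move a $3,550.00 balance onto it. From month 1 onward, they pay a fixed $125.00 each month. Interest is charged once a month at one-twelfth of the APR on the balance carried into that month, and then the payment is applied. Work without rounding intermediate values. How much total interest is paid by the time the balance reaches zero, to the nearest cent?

$373.76

Promo months 1–15 at r₀ = 0%/12 = 0; months 16+ at r₁ = 29%/12 = 0.0241667.
After month 15 (no interest yet): B = $3,550.00 − 15·$125.00 = $1,675.00.
Then at r₁ with $125.00/mo: n₂ = −ln(1 − r₁·B/P)/ln(1+r₁) ≈ 16.39 → 17 more payments.
Total paid = 31·$125.00 + $48.76 = $3,923.76; interest = $3,923.76 − $3,550.00 = $373.76.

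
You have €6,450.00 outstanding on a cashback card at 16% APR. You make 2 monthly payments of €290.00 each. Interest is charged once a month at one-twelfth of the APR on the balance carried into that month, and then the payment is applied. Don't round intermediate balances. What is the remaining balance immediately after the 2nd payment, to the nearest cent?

Monthly rate r = 16%/12 = 1.33333% = 0.0133333.
Each month: B ← B·(1+r) − €290.00.
Month 1: interest €86.00; balance after payment €6,246.00.
Month 2: interest €83.28; balance after payment €6,039.28.

€6,039.28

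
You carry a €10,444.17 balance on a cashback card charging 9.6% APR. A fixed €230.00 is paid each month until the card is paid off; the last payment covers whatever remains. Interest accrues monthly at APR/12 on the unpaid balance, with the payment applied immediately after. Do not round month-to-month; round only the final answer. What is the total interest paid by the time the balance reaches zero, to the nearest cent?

Monthly rate r = 9.6%/12 = 0.8% = 0.008.
Payoff takes n = ⌈−ln(1 − rB₀/P)/ln(1+r)⌉ = ⌈56.653⌉ = 57 payments; the last is €150.32.
Total paid = 56·€230.00 + €150.32 = €13,030.32.
Total interest = total paid − principal = €13,030.32 − €10,444.17 = €2,586.15.

€2,586.15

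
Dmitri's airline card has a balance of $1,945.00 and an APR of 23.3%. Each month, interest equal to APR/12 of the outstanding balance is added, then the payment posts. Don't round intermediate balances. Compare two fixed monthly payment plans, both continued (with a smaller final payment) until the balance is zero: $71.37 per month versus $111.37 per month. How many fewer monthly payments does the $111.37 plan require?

Monthly rate r = 23.3%/12 = 1.94167% = 0.0194167.
At $71.37/mo: n = ⌈−ln(1 − rB₀/P)/ln(1+r)⌉ = 40 payments (last $12.06); total interest = total paid − $1,945.00 = $850.49.
At $111.37/mo: 22 payments (last $59.97); total interest $453.74.
Payments saved = 40 − 22 = 18.

18 fewer payments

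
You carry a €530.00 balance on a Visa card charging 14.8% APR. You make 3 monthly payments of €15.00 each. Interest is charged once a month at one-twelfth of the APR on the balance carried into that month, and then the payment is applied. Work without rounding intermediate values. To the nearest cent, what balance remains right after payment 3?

Monthly rate r = 14.8%/12 = 1.23333% = 0.0123333.
Each month: B ← B·(1+r) − €15.00.
Month 1: interest €6.54; balance after payment €521.54.
Month 2: interest €6.43; balance after payment €512.97.
Month 3: interest €6.33; balance after payment €504.30.

€504.30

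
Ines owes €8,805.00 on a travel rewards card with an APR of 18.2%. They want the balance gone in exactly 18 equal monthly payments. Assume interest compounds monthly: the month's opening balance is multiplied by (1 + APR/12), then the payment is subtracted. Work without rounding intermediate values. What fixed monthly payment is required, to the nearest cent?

Monthly rate r = 18.2%/12 = 1.51667% = 0.0151667.
Level-payment amortization: P = B₀·r / (1 − (1+r)^(−n)) = 8805.00·0.0151667 / (1 − 1.01517^(−18)).
Denominator 1 − (1+r)^(−18) = 0.237345713.
P = 133.542 / 0.237345713 ≈ 562.65.

€562.65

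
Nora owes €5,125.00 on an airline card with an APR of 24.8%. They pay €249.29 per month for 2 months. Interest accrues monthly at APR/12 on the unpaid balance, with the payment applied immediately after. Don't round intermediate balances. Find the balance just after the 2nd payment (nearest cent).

€4,835.29

Monthly rate r = 24.8%/12 = 2.06667% = 0.0206667.
Each month: B ← B·(1+r) − €249.29.
Month 1: interest €105.92; balance after payment €4,981.63.
Month 2: interest €102.95; balance after payment €4,835.29.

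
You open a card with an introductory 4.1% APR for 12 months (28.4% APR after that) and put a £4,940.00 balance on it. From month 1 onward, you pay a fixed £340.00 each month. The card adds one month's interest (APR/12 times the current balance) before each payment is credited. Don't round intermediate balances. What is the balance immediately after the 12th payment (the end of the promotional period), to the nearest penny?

£988.84

Promo months 1–12 at r₀ = 4.1%/12 = 0.00341667; months 13+ at r₁ = 28.4%/12 = 0.0236667.
After month 12: iterate B ← B·(1+r₀) − £340.00 for 12 months → £988.84.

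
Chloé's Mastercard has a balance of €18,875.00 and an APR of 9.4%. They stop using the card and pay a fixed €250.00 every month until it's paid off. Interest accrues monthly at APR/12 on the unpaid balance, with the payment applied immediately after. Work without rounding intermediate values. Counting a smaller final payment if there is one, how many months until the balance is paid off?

Monthly rate r = 9.4%/12 = 0.783333% = 0.00783333.
Recurrence: B ← B·(1+r) − €250.00.
Month 1: interest €147.85; balance after payment €18,772.85.
Month 2: interest €147.05; balance after payment €18,669.91.
Closed form: n = −ln(1 − rB₀/P)/ln(1+r) = −ln(0.40858)/ln(1.00783) ≈ 114.710, so the balance reaches zero during payment 115.

115 payments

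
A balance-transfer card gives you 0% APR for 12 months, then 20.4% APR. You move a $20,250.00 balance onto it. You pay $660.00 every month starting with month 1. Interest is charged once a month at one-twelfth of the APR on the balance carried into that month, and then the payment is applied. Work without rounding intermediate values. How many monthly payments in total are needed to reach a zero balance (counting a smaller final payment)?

35 months

Promo months 1–12 at r₀ = 0%/12 = 0; months 13+ at r₁ = 20.4%/12 = 0.017.
After month 12 (no interest yet): B = $20,250.00 − 12·$660.00 = $12,330.00.
Then at r₁ with $660.00/mo: n₂ = −ln(1 − r₁·B/P)/ln(1+r₁) ≈ 22.67 → 23 more payments.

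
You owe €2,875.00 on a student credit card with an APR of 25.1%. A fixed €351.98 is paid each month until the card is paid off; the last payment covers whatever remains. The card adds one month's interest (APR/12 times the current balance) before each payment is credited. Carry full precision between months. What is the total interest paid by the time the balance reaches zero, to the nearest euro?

Monthly rate r = 25.1%/12 = 2.09167% = 0.0209167.
Payoff takes n = ⌈−ln(1 − rB₀/P)/ln(1+r)⌉ = ⌈9.050⌉ = 10 payments; the last is €17.94.
Total paid = 9·€351.98 + €17.94 = €3,185.76.
Total interest = total paid − principal = €3,185.76 − €2,875.00 = €310.76.

€311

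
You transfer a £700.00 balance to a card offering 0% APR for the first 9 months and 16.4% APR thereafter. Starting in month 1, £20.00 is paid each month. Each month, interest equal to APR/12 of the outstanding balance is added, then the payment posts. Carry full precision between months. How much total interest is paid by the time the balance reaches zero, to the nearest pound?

Promo months 1–9 at r₀ = 0%/12 = 0; months 10+ at r₁ = 16.4%/12 = 0.0136667.
After month 9 (no interest yet): B = £700.00 − 9·£20.00 = £520.00.
Then at r₁ with £20.00/mo: n₂ = −ln(1 − r₁·B/P)/ln(1+r₁) ≈ 32.34 → 33 more payments.
Total paid = 41·£20.00 + £6.88 = £826.88; interest = £826.88 − £700.00 = £126.88.

£127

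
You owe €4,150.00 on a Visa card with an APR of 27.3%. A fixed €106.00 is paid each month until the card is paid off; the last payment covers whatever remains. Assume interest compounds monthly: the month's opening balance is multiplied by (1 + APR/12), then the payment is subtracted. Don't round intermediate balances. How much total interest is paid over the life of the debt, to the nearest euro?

Monthly rate r = 27.3%/12 = 2.275% = 0.02275.
Payoff takes n = ⌈−ln(1 − rB₀/P)/ln(1+r)⌉ = ⌈98.400⌉ = 99 payments; the last is €42.67.
Total paid = 98·€106.00 + €42.67 = €10,430.67.
Total interest = total paid − principal = €10,430.67 − €4,150.00 = €6,280.67.

€6,281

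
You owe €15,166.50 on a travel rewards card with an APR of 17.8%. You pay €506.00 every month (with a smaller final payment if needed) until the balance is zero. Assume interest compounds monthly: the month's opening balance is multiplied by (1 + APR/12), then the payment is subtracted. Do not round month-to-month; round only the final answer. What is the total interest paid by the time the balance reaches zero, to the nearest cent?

€5,042.74

Monthly rate r = 17.8%/12 = 1.48333% = 0.0148333.
Payoff takes n = ⌈−ln(1 − rB₀/P)/ln(1+r)⌉ = ⌈39.939⌉ = 40 payments; the last is €475.24.
Total paid = 39·€506.00 + €475.24 = €20,209.24.
Total interest = total paid − principal = €20,209.24 − €15,166.50 = €5,042.74.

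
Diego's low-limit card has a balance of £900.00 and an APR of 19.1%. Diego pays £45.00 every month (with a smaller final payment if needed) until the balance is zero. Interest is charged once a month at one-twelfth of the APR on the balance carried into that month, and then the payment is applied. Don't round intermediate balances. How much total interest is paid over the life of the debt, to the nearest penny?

Monthly rate r = 19.1%/12 = 1.59167% = 0.0159167.
Payoff takes n = ⌈−ln(1 − rB₀/P)/ln(1+r)⌉ = ⌈24.267⌉ = 25 payments; the last is £12.10.
Total paid = 24·£45.00 + £12.10 = £1,092.10.
Total interest = total paid − principal = £1,092.10 − £900.00 = £192.10.

£192.10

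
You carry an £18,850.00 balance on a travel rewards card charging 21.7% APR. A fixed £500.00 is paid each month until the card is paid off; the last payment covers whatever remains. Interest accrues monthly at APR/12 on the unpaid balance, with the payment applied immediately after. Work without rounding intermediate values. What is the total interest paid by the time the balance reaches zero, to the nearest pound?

Monthly rate r = 21.7%/12 = 1.80833% = 0.0180833.
Payoff takes n = ⌈−ln(1 − rB₀/P)/ln(1+r)⌉ = ⌈63.883⌉ = 64 payments; the last is £441.83.
Total paid = 63·£500.00 + £441.83 = £31,941.83.
Total interest = total paid − principal = £31,941.83 − £18,850.00 = £13,091.83.

£13,092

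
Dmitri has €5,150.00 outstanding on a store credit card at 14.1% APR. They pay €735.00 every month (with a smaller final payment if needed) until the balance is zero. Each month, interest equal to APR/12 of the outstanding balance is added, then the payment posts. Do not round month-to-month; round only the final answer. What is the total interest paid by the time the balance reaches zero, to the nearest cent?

€256.90

Monthly rate r = 14.1%/12 = 1.175% = 0.01175.
Payoff takes n = ⌈−ln(1 − rB₀/P)/ln(1+r)⌉ = ⌈7.355⌉ = 8 payments; the last is €261.90.
Total paid = 7·€735.00 + €261.90 = €5,406.90.
Total interest = total paid − principal = €5,406.90 − €5,150.00 = €256.90.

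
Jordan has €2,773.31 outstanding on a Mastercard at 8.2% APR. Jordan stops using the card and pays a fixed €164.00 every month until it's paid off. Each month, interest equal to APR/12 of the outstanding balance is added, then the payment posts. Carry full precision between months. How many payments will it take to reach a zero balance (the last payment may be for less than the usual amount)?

19 months

Monthly rate r = 8.2%/12 = 0.683333% = 0.00683333.
Recurrence: B ← B·(1+r) − €164.00.
Month 1: interest €18.95; balance after payment €2,628.26.
Month 2: interest €17.96; balance after payment €2,482.22.
Closed form: n = −ln(1 − rB₀/P)/ln(1+r) = −ln(0.88445)/ln(1.00683) ≈ 18.031, so the balance reaches zero during payment 19.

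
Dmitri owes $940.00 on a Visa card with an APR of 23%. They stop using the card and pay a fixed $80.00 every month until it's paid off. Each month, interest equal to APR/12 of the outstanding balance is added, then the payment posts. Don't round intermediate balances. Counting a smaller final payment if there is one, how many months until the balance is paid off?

Monthly rate r = 23%/12 = 1.91667% = 0.0191667.
Recurrence: B ← B·(1+r) − $80.00.
Month 1: interest $18.02; balance after payment $878.02.
Month 2: interest $16.83; balance after payment $814.85.
Closed form: n = −ln(1 − rB₀/P)/ln(1+r) = −ln(0.77479)/ln(1.01917) ≈ 13.440, so the balance reaches zero during payment 14.

14 months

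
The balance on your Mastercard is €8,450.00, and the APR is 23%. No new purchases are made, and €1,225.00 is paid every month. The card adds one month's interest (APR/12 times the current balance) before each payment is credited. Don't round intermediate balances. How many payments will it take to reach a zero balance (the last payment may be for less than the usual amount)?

8 months

Monthly rate r = 23%/12 = 1.91667% = 0.0191667.
Recurrence: B ← B·(1+r) − €1,225.00.
Month 1: interest €161.96; balance after payment €7,386.96.
Month 2: interest €141.58; balance after payment €6,303.54.
Closed form: n = −ln(1 − rB₀/P)/ln(1+r) = −ln(0.86779)/ln(1.01917) ≈ 7.469, so the balance reaches zero during payment 8.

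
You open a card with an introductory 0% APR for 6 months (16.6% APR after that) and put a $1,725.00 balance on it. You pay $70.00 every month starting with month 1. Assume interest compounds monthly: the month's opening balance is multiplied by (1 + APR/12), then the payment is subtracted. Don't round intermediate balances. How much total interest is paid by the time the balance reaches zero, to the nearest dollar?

Promo months 1–6 at r₀ = 0%/12 = 0; months 7+ at r₁ = 16.6%/12 = 0.0138333.
After month 6 (no interest yet): B = $1,725.00 − 6·$70.00 = $1,305.00.
Then at r₁ with $70.00/mo: n₂ = −ln(1 − r₁·B/P)/ln(1+r₁) ≈ 21.71 → 22 more payments.
Total paid = 27·$70.00 + $49.79 = $1,939.79; interest = $1,939.79 − $1,725.00 = $214.79.

$215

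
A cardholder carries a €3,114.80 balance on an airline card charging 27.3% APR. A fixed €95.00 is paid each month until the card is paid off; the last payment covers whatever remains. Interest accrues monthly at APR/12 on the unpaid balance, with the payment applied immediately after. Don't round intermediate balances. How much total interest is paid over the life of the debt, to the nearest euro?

Monthly rate r = 27.3%/12 = 2.275% = 0.02275.
Payoff takes n = ⌈−ln(1 − rB₀/P)/ln(1+r)⌉ = ⌈60.906⌉ = 61 payments; the last is €86.13.
Total paid = 60·€95.00 + €86.13 = €5,786.13.
Total interest = total paid − principal = €5,786.13 − €3,114.80 = €2,671.33.

€2,671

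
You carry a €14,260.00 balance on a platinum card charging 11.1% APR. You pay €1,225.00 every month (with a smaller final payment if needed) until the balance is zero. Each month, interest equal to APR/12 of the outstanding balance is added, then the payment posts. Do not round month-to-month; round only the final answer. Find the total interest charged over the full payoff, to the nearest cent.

Monthly rate r = 11.1%/12 = 0.925% = 0.00925.
Payoff takes n = ⌈−ln(1 − rB₀/P)/ln(1+r)⌉ = ⌈12.373⌉ = 13 payments; the last is €458.72.
Total paid = 12·€1,225.00 + €458.72 = €15,158.72.
Total interest = total paid − principal = €15,158.72 − €14,260.00 = €898.72.

€898.72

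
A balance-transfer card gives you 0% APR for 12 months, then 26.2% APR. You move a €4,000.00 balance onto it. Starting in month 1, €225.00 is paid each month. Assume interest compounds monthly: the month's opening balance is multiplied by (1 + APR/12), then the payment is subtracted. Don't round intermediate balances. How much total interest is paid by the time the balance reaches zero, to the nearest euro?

Promo months 1–12 at r₀ = 0%/12 = 0; months 13+ at r₁ = 26.2%/12 = 0.0218333.
After month 12 (no interest yet): B = €4,000.00 − 12·€225.00 = €1,300.00.
Then at r₁ with €225.00/mo: n₂ = −ln(1 − r₁·B/P)/ln(1+r₁) ≈ 6.24 → 7 more payments.
Total paid = 18·€225.00 + €55.18 = €4,105.18; interest = €4,105.18 − €4,000.00 = €105.18.

€105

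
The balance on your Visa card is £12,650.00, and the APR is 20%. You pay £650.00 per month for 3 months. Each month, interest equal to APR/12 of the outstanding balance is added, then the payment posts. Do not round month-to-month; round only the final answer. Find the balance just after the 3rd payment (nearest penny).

£11,310.42

Monthly rate r = 20%/12 = 1.66667% = 0.0166667.
Each month: B ← B·(1+r) − £650.00.
Month 1: interest £210.83; balance after payment £12,210.83.
Month 2: interest £203.51; balance after payment £11,764.35.
Month 3: interest £196.07; balance after payment £11,310.42.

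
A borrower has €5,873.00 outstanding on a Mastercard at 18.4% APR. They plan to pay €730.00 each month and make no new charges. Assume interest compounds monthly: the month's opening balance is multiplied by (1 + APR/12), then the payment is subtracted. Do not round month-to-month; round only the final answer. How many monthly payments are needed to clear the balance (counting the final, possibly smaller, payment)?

9 months

Monthly rate r = 18.4%/12 = 1.53333% = 0.0153333.
Recurrence: B ← B·(1+r) − €730.00.
Month 1: interest €90.05; balance after payment €5,233.05.
Month 2: interest €80.24; balance after payment €4,583.29.
Closed form: n = −ln(1 − rB₀/P)/ln(1+r) = −ln(0.87664)/ln(1.01533) ≈ 8.652, so the balance reaches zero during payment 9.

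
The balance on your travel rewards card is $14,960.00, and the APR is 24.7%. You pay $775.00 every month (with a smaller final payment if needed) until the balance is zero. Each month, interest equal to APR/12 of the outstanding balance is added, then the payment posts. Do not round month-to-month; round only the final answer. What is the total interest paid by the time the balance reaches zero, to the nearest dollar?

Monthly rate r = 24.7%/12 = 2.05833% = 0.0205833.
Payoff takes n = ⌈−ln(1 − rB₀/P)/ln(1+r)⌉ = ⌈24.854⌉ = 25 payments; the last is $662.55.
Total paid = 24·$775.00 + $662.55 = $19,262.55.
Total interest = total paid − principal = $19,262.55 − $14,960.00 = $4,302.55.

$4,303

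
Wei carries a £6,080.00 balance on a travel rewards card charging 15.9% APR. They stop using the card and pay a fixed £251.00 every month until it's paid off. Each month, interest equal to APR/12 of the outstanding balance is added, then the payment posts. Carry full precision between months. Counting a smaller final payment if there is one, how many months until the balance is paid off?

30 months

Monthly rate r = 15.9%/12 = 1.325% = 0.01325.
Recurrence: B ← B·(1+r) − £251.00.
Month 1: interest £80.56; balance after payment £5,909.56.
Month 2: interest £78.30; balance after payment £5,736.86.
Closed form: n = −ln(1 − rB₀/P)/ln(1+r) = −ln(0.67904)/ln(1.01325) ≈ 29.406, so the balance reaches zero during payment 30.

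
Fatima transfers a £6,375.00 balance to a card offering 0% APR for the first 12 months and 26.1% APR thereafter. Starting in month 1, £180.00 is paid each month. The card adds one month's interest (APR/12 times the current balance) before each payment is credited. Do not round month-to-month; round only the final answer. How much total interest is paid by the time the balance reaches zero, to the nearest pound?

Promo months 1–12 at r₀ = 0%/12 = 0; months 13+ at r₁ = 26.1%/12 = 0.02175.
After month 12 (no interest yet): B = £6,375.00 − 12·£180.00 = £4,215.00.
Then at r₁ with £180.00/mo: n₂ = −ln(1 − r₁·B/P)/ln(1+r₁) ≈ 33.09 → 34 more payments.
Total paid = 45·£180.00 + £15.98 = £8,115.98; interest = £8,115.98 − £6,375.00 = £1,740.98.

£1,741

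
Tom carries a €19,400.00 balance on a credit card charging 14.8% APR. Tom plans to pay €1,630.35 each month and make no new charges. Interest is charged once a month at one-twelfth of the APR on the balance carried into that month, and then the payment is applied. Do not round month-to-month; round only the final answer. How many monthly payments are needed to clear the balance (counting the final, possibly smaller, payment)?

13 payments

Monthly rate r = 14.8%/12 = 1.23333% = 0.0123333.
Recurrence: B ← B·(1+r) − €1,630.35.
Month 1: interest €239.27; balance after payment €18,008.92.
Month 2: interest €222.11; balance after payment €16,600.68.
Closed form: n = −ln(1 − rB₀/P)/ln(1+r) = −ln(0.85324)/ln(1.01233) ≈ 12.948, so the balance reaches zero during payment 13.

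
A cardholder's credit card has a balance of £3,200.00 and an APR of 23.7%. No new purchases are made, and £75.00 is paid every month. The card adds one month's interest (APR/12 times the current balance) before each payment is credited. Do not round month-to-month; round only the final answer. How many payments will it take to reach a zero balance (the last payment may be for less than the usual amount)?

95 payments

Monthly rate r = 23.7%/12 = 1.975% = 0.01975.
Recurrence: B ← B·(1+r) − £75.00.
Month 1: interest £63.20; balance after payment £3,188.20.
Month 2: interest £62.97; balance after payment £3,176.17.
Closed form: n = −ln(1 − rB₀/P)/ln(1+r) = −ln(0.15733)/ln(1.01975) ≈ 94.562, so the balance reaches zero during payment 95.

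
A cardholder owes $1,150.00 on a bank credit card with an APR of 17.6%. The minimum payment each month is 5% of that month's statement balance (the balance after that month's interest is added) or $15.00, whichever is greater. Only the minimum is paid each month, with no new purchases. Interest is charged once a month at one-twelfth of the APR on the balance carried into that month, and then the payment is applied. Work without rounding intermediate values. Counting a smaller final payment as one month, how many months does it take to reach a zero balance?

61 months

Monthly rate r = 17.6%/12 = 1.46667% = 0.0146667.
While 5% of the post-interest balance exceeds $15.00, each month B ← (B·(1+r))·(1 − 0.05), i.e. B shrinks by the factor (1+r)·0.95 = 0.96393.
This holds for months 1–37. Entering month 38 the balance is $295.42; 5% of the post-interest balance is now below $15.00, so the flat $15.00 minimum applies from here.
From month 38 a fixed $15.00 at rate r clears $295.42 in 24 more payments. Total: 37 + 24 = 61 months.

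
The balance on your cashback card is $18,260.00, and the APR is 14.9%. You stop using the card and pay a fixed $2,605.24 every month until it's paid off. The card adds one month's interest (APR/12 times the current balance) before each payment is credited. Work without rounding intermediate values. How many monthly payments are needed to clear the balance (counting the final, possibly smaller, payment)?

8 payments

Monthly rate r = 14.9%/12 = 1.24167% = 0.0124167.
Recurrence: B ← B·(1+r) − $2,605.24.
Month 1: interest $226.73; balance after payment $15,881.49.
Month 2: interest $197.20; balance after payment $13,473.44.
Closed form: n = −ln(1 − rB₀/P)/ln(1+r) = −ln(0.91297)/ln(1.01242) ≈ 7.378, so the balance reaches zero during payment 8.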